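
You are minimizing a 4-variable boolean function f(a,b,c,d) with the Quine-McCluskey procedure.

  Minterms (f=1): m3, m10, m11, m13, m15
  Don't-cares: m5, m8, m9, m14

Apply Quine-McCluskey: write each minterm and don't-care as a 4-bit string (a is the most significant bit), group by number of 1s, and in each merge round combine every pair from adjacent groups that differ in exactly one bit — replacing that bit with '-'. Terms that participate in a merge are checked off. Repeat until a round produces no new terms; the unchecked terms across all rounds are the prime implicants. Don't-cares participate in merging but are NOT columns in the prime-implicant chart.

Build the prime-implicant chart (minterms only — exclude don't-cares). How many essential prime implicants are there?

Round 0: 0011✓ 0101✓ 1000✓ 1001✓ 1010✓ 1011✓ 1101✓ 1110✓ 1111✓
Round 1: -011 -101 1-01✓ 1-10✓ 1-11✓ 10-0✓ 10-1✓ 100-✓ 101-✓ 11-1✓ 111-✓
Round 2: 1--1 1-1- 10--
PIs = {-011, -101, 1--1, 1-1-, 10--}
Coverage chart:
  m3: -011 ←essential
  m10: 1-1-,10--
  m11: -011,1--1,1-1-,10--
  m13: -101,1--1
  m15: 1--1,1-1-
Essential: -011

1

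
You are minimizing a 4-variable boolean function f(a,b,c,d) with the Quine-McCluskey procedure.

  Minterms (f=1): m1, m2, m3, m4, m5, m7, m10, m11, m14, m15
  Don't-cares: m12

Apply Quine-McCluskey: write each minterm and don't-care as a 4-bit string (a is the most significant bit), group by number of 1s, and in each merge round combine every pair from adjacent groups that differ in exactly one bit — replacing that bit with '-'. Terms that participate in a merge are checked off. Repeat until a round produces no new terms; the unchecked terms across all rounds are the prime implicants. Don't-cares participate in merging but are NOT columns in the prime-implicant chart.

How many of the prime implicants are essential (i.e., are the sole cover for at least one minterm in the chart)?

2

[col 0] 0001*, 0010*, 0011*, 0100*, 0101*, 0111*, 1010*, 1011*, 1100*, 1110*, 1111*
[col 1] -010*, -011*, -100, -111*, 0-01*, 0-11*, 00-1*, 001-*, 01-1*, 010-, 1-10*, 1-11*, 101-*, 11-0, 111-*
[col 2] --11, -01-, 0--1, 1-1-
Prime implicants: --11, -01-, -100, 0--1, 010-, 1-1-, 11-0
PI chart (minterm → PIs covering it):
  1 | 0--1  (sole → essential)
  2 | -01-  (sole → essential)
  3 | --11,-01-,0--1
  4 | -100,010-
  5 | 0--1,010-
  7 | --11,0--1
  10 | -01-,1-1-
  11 | --11,-01-,1-1-
  14 | 1-1-,11-0
  15 | --11,1-1-
Essential prime implicants: -01-, 0--1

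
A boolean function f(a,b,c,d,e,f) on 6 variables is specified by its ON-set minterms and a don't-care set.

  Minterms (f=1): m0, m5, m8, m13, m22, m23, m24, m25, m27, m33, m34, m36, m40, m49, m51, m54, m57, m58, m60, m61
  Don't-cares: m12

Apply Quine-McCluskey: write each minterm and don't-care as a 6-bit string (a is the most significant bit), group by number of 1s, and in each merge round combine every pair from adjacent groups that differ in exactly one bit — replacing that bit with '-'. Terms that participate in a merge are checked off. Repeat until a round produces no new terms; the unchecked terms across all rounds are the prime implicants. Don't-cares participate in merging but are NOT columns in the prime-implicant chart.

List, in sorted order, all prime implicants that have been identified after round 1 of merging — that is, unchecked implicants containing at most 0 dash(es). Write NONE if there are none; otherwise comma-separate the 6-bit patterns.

Round 0: 000000✓ 000101✓ 001000✓ 001100✓ 001101✓ 010110✓ 010111✓ 011000✓ 011001✓ 011011✓ 100001✓ 100010 100100 101000✓ 110001✓ 110011✓ 110110✓ 111001✓ 111010 111100✓ 111101✓
Round 1: -01000 -10110 -11001 0-1000 00-000 00-101 001-00 00110- 01011- 0110-1 01100- 1-0001 11-001 1100-1 111-01 11110-
PIs = {-01000, -10110, -11001, 0-1000, 00-000, 00-101, 001-00, 00110-, 01011-, 0110-1, 01100-, 1-0001, 100010, 100100, 11-001, 1100-1, 111-01, 111010, 11110-}

100010, 100100, 111010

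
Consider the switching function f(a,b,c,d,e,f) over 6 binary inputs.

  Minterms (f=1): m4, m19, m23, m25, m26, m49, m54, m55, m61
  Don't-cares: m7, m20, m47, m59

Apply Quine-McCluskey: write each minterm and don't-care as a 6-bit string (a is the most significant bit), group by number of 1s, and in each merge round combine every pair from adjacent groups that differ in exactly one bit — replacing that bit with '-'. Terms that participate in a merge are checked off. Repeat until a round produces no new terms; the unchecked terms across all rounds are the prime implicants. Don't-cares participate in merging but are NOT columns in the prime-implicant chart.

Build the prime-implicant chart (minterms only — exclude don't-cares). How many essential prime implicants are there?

Round 0: 000100✓ 000111✓ 010011✓ 010100✓ 010111✓ 011001 011010 101111 110001 110110✓ 110111✓ 111011 111101
Round 1: -10111 0-0100 0-0111 010-11 11011-
PIs = {-10111, 0-0100, 0-0111, 010-11, 011001, 011010, 101111, 110001, 11011-, 111011, 111101}
Coverage chart:
  m4: 0-0100 ←essential
  m19: 010-11 ←essential
  m23: -10111,0-0111,010-11
  m25: 011001 ←essential
  m26: 011010 ←essential
  m49: 110001 ←essential
  m54: 11011- ←essential
  m55: -10111,11011-
  m61: 111101 ←essential
Essential: 0-0100, 010-11, 011001, 011010, 110001, 11011-, 111101

7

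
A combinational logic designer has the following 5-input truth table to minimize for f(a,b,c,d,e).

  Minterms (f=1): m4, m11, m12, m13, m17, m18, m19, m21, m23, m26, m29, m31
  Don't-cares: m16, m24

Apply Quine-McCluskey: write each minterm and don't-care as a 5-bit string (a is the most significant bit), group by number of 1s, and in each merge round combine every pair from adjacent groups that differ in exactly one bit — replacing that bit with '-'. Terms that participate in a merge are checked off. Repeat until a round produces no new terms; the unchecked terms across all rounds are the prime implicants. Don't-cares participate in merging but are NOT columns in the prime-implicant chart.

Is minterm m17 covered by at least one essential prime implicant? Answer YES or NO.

NO

size-2^0 implicants → 00100(✓)  01011  01100(✓)  01101(✓)  10000(✓)  10001(✓)  10010(✓)  10011(✓)  10101(✓)  10111(✓)  11000(✓)  11010(✓)  11101(✓)  11111(✓)
size-2^1 implicants → -1101  0-100  0110-  1-000(✓)  1-010(✓)  1-101(✓)  1-111(✓)  10-01(✓)  10-11(✓)  100-0(✓)  100-1(✓)  1000-(✓)  1001-(✓)  101-1(✓)  110-0(✓)  111-1(✓)
size-2^2 implicants → 1-0-0  1-1-1  10--1  100--
Unchecked terms (primes): -1101, 0-100, 01011, 0110-, 1-0-0, 1-1-1, 10--1, 100--
Minterm coverage:
  m4 ⊆ 0-100 [E]
  m11 ⊆ 01011 [E]
  m12 ⊆ 0-100,0110-
  m13 ⊆ -1101,0110-
  m17 ⊆ 10--1,100--
  m18 ⊆ 1-0-0,100--
  m19 ⊆ 10--1,100--
  m21 ⊆ 1-1-1,10--1
  m23 ⊆ 1-1-1,10--1
  m26 ⊆ 1-0-0 [E]
  m29 ⊆ -1101,1-1-1
  m31 ⊆ 1-1-1 [E]
E = {0-100, 01011, 1-0-0, 1-1-1}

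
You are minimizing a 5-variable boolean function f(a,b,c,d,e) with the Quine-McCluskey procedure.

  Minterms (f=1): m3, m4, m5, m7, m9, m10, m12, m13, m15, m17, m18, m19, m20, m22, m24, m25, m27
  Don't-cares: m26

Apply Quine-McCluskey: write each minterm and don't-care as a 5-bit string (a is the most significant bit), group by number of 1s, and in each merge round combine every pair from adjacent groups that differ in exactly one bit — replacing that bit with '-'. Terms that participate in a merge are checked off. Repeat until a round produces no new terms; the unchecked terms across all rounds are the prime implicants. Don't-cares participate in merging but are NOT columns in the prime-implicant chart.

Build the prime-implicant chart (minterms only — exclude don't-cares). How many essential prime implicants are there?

size-2^0 implicants → 00011(✓)  00100(✓)  00101(✓)  00111(✓)  01001(✓)  01010(✓)  01100(✓)  01101(✓)  01111(✓)  10001(✓)  10010(✓)  10011(✓)  10100(✓)  10110(✓)  11000(✓)  11001(✓)  11010(✓)  11011(✓)
size-2^1 implicants → -0011  -0100  -1001  -1010  0-100(✓)  0-101(✓)  0-111(✓)  00-11  001-1(✓)  0010-(✓)  01-01  011-1(✓)  0110-(✓)  1-001(✓)  1-010(✓)  1-011(✓)  10-10  100-1(✓)  1001-(✓)  101-0  110-0(✓)  110-1(✓)  1100-(✓)  1101-(✓)
size-2^2 implicants → 0-1-1  0-10-  1-0-1  1-01-  110--
Unchecked terms (primes): -0011, -0100, -1001, -1010, 0-1-1, 0-10-, 00-11, 01-01, 1-0-1, 1-01-, 10-10, 101-0, 110--
Minterm coverage:
  m3 ⊆ -0011,00-11
  m4 ⊆ -0100,0-10-
  m5 ⊆ 0-1-1,0-10-
  m7 ⊆ 0-1-1,00-11
  m9 ⊆ -1001,01-01
  m10 ⊆ -1010 [E]
  m12 ⊆ 0-10- [E]
  m13 ⊆ 0-1-1,0-10-,01-01
  m15 ⊆ 0-1-1 [E]
  m17 ⊆ 1-0-1 [E]
  m18 ⊆ 1-01-,10-10
  m19 ⊆ -0011,1-0-1,1-01-
  m20 ⊆ -0100,101-0
  m22 ⊆ 10-10,101-0
  m24 ⊆ 110-- [E]
  m25 ⊆ -1001,1-0-1,110--
  m27 ⊆ 1-0-1,1-01-,110--
E = {-1010, 0-1-1, 0-10-, 1-0-1, 110--}

5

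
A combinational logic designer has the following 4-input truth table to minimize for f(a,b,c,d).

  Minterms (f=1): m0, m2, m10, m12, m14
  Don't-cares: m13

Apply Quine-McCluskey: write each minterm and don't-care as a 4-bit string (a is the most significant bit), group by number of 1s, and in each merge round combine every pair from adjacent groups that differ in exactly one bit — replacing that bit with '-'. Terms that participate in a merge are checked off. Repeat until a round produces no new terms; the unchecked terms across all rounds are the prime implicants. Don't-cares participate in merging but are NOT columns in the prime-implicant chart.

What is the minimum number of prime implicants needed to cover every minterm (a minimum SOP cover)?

Round 0: 0000✓ 0010✓ 1010✓ 1100✓ 1101✓ 1110✓
Round 1: -010 00-0 1-10 11-0 110-
PIs = {-010, 00-0, 1-10, 11-0, 110-}
Coverage chart:
  m0: 00-0 ←essential
  m2: -010,00-0
  m10: -010,1-10
  m12: 11-0,110-
  m14: 1-10,11-0
Essential: 00-0
Petrick residual → -010, 11-0
Min cover (3 terms): b'cd' + a'b'd' + abd'

3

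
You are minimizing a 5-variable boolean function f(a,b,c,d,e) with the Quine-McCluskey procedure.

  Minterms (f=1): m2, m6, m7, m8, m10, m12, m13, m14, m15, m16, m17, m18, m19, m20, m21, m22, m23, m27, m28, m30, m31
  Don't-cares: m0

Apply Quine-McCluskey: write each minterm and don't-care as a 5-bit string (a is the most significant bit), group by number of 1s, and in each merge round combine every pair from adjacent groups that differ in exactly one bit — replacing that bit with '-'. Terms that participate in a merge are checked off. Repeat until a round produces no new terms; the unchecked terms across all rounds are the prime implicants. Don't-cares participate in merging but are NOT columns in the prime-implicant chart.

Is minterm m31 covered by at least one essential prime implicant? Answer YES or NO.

[col 0] 00000*, 00010*, 00110*, 00111*, 01000*, 01010*, 01100*, 01101*, 01110*, 01111*, 10000*, 10001*, 10010*, 10011*, 10100*, 10101*, 10110*, 10111*, 11011*, 11100*, 11110*, 11111*
[col 1] -0000*, -0010*, -0110*, -0111*, -1100*, -1110*, -1111*, 0-000*, 0-010*, 0-110*, 0-111*, 00-10*, 000-0*, 0011-*, 01-00*, 01-10*, 010-0*, 011-0*, 011-1*, 0110-*, 0111-*, 1-011*, 1-100*, 1-110*, 1-111*, 10-00*, 10-01*, 10-10*, 10-11*, 100-0*, 100-1*, 1000-*, 1001-*, 101-0*, 101-1*, 1010-*, 1011-*, 11-11*, 111-0*, 1111-*
[col 2] --110*, --111*, -0-10, -00-0, -011-*, -11-0, -111-*, 0--10, 0-0-0, 0-11-*, 01--0, 011--, 1--11, 1-1-0, 1-11-*, 10--0*, 10--1*, 10-0-*, 10-1-*, 100--*, 101--*
[col 3] --11-, 10---
Prime implicants: --11-, -0-10, -00-0, -11-0, 0--10, 0-0-0, 01--0, 011--, 1--11, 1-1-0, 10---
PI chart (minterm → PIs covering it):
  2 | -0-10,-00-0,0--10,0-0-0
  6 | --11-,-0-10,0--10
  7 | --11-  (sole → essential)
  8 | 0-0-0,01--0
  10 | 0--10,0-0-0,01--0
  12 | -11-0,01--0,011--
  13 | 011--  (sole → essential)
  14 | --11-,-11-0,0--10,01--0,011--
  15 | --11-,011--
  16 | -00-0,10---
  17 | 10---  (sole → essential)
  18 | -0-10,-00-0,10---
  19 | 1--11,10---
  20 | 1-1-0,10---
  21 | 10---  (sole → essential)
  22 | --11-,-0-10,1-1-0,10---
  23 | --11-,1--11,10---
  27 | 1--11  (sole → essential)
  28 | -11-0,1-1-0
  30 | --11-,-11-0,1-1-0
  31 | --11-,1--11
Essential prime implicants: --11-, 011--, 1--11, 10---

YES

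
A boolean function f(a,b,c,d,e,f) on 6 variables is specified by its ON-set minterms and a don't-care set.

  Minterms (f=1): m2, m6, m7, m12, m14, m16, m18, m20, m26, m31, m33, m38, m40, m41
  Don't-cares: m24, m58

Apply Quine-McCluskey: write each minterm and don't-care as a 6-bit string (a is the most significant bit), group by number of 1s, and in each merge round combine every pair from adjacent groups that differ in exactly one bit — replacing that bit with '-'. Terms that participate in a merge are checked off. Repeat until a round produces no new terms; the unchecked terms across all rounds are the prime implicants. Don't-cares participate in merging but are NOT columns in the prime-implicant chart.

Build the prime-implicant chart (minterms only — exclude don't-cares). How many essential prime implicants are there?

[col 0] 000010*, 000110*, 000111*, 001100*, 001110*, 010000*, 010010*, 010100*, 011000*, 011010*, 011111, 100001*, 100110*, 101000*, 101001*, 111010*
[col 1] -00110, -11010, 0-0010, 00-110, 000-10, 00011-, 0011-0, 01-000*, 01-010*, 010-00, 0100-0*, 0110-0*, 10-001, 10100-
[col 2] 01-0-0
Prime implicants: -00110, -11010, 0-0010, 00-110, 000-10, 00011-, 0011-0, 01-0-0, 010-00, 011111, 10-001, 10100-
PI chart (minterm → PIs covering it):
  2 | 0-0010,000-10
  6 | -00110,00-110,000-10,00011-
  7 | 00011-  (sole → essential)
  12 | 0011-0  (sole → essential)
  14 | 00-110,0011-0
  16 | 01-0-0,010-00
  18 | 0-0010,01-0-0
  20 | 010-00  (sole → essential)
  26 | -11010,01-0-0
  31 | 011111  (sole → essential)
  33 | 10-001  (sole → essential)
  38 | -00110  (sole → essential)
  40 | 10100-  (sole → essential)
  41 | 10-001,10100-
Essential prime implicants: -00110, 00011-, 0011-0, 010-00, 011111, 10-001, 10100-

7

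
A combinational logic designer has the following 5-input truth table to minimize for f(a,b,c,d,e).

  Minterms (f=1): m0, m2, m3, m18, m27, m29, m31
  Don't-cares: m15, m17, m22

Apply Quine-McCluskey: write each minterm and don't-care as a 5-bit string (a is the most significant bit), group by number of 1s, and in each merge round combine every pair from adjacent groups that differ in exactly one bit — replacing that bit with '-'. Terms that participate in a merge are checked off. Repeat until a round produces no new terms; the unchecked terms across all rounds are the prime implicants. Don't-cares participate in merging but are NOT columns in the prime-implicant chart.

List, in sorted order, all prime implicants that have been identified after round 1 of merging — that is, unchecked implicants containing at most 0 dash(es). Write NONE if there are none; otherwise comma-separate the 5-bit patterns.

10001

Round 0: 00000✓ 00010✓ 00011✓ 01111✓ 10001 10010✓ 10110✓ 11011✓ 11101✓ 11111✓
Round 1: -0010 -1111 000-0 0001- 10-10 11-11 111-1
PIs = {-0010, -1111, 000-0, 0001-, 10-10, 10001, 11-11, 111-1}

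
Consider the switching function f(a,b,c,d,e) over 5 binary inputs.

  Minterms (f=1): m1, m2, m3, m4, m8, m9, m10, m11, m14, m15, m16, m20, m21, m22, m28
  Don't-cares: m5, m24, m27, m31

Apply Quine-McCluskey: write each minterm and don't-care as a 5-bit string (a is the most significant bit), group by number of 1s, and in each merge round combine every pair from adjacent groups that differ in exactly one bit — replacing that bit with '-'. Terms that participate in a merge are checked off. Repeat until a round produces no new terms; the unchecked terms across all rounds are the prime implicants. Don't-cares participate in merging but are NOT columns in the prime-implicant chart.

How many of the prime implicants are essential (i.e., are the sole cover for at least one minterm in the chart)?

5

[col 0] 00001*, 00010*, 00011*, 00100*, 00101*, 01000*, 01001*, 01010*, 01011*, 01110*, 01111*, 10000*, 10100*, 10101*, 10110*, 11000*, 11011*, 11100*, 11111*
[col 1] -0100*, -0101*, -1000, -1011*, -1111*, 0-001*, 0-010*, 0-011*, 00-01, 000-1*, 0001-*, 0010-*, 01-10*, 01-11*, 010-0*, 010-1*, 0100-*, 0101-*, 0111-*, 1-000*, 1-100*, 10-00*, 101-0, 1010-*, 11-00*, 11-11*
[col 2] -010-, -1-11, 0-0-1, 0-01-, 01-1-, 010--, 1--00
Prime implicants: -010-, -1-11, -1000, 0-0-1, 0-01-, 00-01, 01-1-, 010--, 1--00, 101-0
PI chart (minterm → PIs covering it):
  1 | 0-0-1,00-01
  2 | 0-01-  (sole → essential)
  3 | 0-0-1,0-01-
  4 | -010-  (sole → essential)
  8 | -1000,010--
  9 | 0-0-1,010--
  10 | 0-01-,01-1-,010--
  11 | -1-11,0-0-1,0-01-,01-1-,010--
  14 | 01-1-  (sole → essential)
  15 | -1-11,01-1-
  16 | 1--00  (sole → essential)
  20 | -010-,1--00,101-0
  21 | -010-  (sole → essential)
  22 | 101-0  (sole → essential)
  28 | 1--00  (sole → essential)
Essential prime implicants: -010-, 0-01-, 01-1-, 1--00, 101-0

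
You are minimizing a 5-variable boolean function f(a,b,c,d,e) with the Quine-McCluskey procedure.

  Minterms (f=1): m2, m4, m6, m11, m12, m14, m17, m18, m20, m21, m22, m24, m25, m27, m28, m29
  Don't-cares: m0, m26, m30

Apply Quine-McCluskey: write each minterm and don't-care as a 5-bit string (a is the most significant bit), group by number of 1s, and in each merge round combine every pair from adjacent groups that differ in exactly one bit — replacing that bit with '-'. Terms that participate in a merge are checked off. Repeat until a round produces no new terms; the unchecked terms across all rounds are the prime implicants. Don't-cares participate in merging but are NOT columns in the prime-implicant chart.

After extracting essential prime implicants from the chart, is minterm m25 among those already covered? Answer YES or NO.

YES

size-2^0 implicants → 00000(✓)  00010(✓)  00100(✓)  00110(✓)  01011(✓)  01100(✓)  01110(✓)  10001(✓)  10010(✓)  10100(✓)  10101(✓)  10110(✓)  11000(✓)  11001(✓)  11010(✓)  11011(✓)  11100(✓)  11101(✓)  11110(✓)
size-2^1 implicants → -0010(✓)  -0100(✓)  -0110(✓)  -1011  -1100(✓)  -1110(✓)  0-100(✓)  0-110(✓)  00-00(✓)  00-10(✓)  000-0(✓)  001-0(✓)  011-0(✓)  1-001(✓)  1-010(✓)  1-100(✓)  1-101(✓)  1-110(✓)  10-01(✓)  10-10(✓)  101-0(✓)  1010-(✓)  11-00(✓)  11-01(✓)  11-10(✓)  110-0(✓)  110-1(✓)  1100-(✓)  1101-(✓)  111-0(✓)  1110-(✓)
size-2^2 implicants → --100(✓)  --110(✓)  -0-10  -01-0(✓)  -11-0(✓)  0-1-0(✓)  00--0  1--01  1--10  1-1-0(✓)  1-10-  11--0  11-0-  110--
size-2^3 implicants → --1-0
Unchecked terms (primes): --1-0, -0-10, -1011, 00--0, 1--01, 1--10, 1-10-, 11--0, 11-0-, 110--
Minterm coverage:
  m2 ⊆ -0-10,00--0
  m4 ⊆ --1-0,00--0
  m6 ⊆ --1-0,-0-10,00--0
  m11 ⊆ -1011 [E]
  m12 ⊆ --1-0 [E]
  m14 ⊆ --1-0 [E]
  m17 ⊆ 1--01 [E]
  m18 ⊆ -0-10,1--10
  m20 ⊆ --1-0,1-10-
  m21 ⊆ 1--01,1-10-
  m22 ⊆ --1-0,-0-10,1--10
  m24 ⊆ 11--0,11-0-,110--
  m25 ⊆ 1--01,11-0-,110--
  m27 ⊆ -1011,110--
  m28 ⊆ --1-0,1-10-,11--0,11-0-
  m29 ⊆ 1--01,1-10-,11-0-
E = {--1-0, -1011, 1--01}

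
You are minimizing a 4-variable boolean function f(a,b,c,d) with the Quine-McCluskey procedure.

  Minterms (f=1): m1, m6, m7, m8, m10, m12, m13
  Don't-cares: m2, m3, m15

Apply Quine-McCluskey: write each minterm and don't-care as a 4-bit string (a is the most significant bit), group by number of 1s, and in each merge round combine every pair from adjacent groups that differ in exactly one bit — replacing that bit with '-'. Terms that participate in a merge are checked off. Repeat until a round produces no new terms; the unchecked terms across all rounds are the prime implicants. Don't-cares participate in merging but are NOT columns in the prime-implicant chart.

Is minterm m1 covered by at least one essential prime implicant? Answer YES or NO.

YES

Round 0: 0001✓ 0010✓ 0011✓ 0110✓ 0111✓ 1000✓ 1010✓ 1100✓ 1101✓ 1111✓
Round 1: -010 -111 0-10✓ 0-11✓ 00-1 001-✓ 011-✓ 1-00 10-0 11-1 110-
Round 2: 0-1-
PIs = {-010, -111, 0-1-, 00-1, 1-00, 10-0, 11-1, 110-}
Coverage chart:
  m1: 00-1 ←essential
  m6: 0-1- ←essential
  m7: -111,0-1-
  m8: 1-00,10-0
  m10: -010,10-0
  m12: 1-00,110-
  m13: 11-1,110-
Essential: 0-1-, 00-1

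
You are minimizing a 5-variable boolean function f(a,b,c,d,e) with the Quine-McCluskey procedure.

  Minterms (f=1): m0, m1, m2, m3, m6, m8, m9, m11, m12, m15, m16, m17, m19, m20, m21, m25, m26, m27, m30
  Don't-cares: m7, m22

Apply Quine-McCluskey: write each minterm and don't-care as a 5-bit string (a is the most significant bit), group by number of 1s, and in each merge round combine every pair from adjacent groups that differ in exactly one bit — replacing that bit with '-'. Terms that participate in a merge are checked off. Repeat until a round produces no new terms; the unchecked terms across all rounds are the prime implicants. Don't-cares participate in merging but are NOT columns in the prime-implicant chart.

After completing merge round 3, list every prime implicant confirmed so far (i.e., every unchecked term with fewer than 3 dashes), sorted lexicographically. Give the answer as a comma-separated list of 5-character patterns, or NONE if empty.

size-2^0 implicants → 00000(✓)  00001(✓)  00010(✓)  00011(✓)  00110(✓)  00111(✓)  01000(✓)  01001(✓)  01011(✓)  01100(✓)  01111(✓)  10000(✓)  10001(✓)  10011(✓)  10100(✓)  10101(✓)  10110(✓)  11001(✓)  11010(✓)  11011(✓)  11110(✓)
size-2^1 implicants → -0000(✓)  -0001(✓)  -0011(✓)  -0110  -1001(✓)  -1011(✓)  0-000(✓)  0-001(✓)  0-011(✓)  0-111(✓)  00-10(✓)  00-11(✓)  000-0(✓)  000-1(✓)  0000-(✓)  0001-(✓)  0011-(✓)  01-00  01-11(✓)  010-1(✓)  0100-(✓)  1-001(✓)  1-011(✓)  1-110  10-00(✓)  10-01(✓)  100-1(✓)  1000-(✓)  101-0  1010-(✓)  11-10  110-1(✓)  1101-
size-2^2 implicants → --001(✓)  --011(✓)  -00-1(✓)  -000-  -10-1(✓)  0--11  0-0-1(✓)  0-00-  00-1-  000--  1-0-1(✓)  10-0-
size-2^3 implicants → --0-1
Unchecked terms (primes): --0-1, -000-, -0110, 0--11, 0-00-, 00-1-, 000--, 01-00, 1-110, 10-0-, 101-0, 11-10, 1101-

-000-, -0110, 0--11, 0-00-, 00-1-, 000--, 01-00, 1-110, 10-0-, 101-0, 11-10, 1101-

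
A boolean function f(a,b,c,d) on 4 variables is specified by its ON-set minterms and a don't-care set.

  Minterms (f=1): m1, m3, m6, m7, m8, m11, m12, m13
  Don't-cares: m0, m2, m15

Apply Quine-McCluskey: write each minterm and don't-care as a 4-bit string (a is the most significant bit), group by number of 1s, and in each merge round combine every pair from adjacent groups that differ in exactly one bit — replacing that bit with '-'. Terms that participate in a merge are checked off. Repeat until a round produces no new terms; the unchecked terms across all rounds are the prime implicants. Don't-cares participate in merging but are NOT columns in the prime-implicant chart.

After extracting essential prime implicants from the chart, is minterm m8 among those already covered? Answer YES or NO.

NO

size-2^0 implicants → 0000(✓)  0001(✓)  0010(✓)  0011(✓)  0110(✓)  0111(✓)  1000(✓)  1011(✓)  1100(✓)  1101(✓)  1111(✓)
size-2^1 implicants → -000  -011(✓)  -111(✓)  0-10(✓)  0-11(✓)  00-0(✓)  00-1(✓)  000-(✓)  001-(✓)  011-(✓)  1-00  1-11(✓)  11-1  110-
size-2^2 implicants → --11  0-1-  00--
Unchecked terms (primes): --11, -000, 0-1-, 00--, 1-00, 11-1, 110-
Minterm coverage:
  m1 ⊆ 00-- [E]
  m3 ⊆ --11,0-1-,00--
  m6 ⊆ 0-1- [E]
  m7 ⊆ --11,0-1-
  m8 ⊆ -000,1-00
  m11 ⊆ --11 [E]
  m12 ⊆ 1-00,110-
  m13 ⊆ 11-1,110-
E = {--11, 0-1-, 00--}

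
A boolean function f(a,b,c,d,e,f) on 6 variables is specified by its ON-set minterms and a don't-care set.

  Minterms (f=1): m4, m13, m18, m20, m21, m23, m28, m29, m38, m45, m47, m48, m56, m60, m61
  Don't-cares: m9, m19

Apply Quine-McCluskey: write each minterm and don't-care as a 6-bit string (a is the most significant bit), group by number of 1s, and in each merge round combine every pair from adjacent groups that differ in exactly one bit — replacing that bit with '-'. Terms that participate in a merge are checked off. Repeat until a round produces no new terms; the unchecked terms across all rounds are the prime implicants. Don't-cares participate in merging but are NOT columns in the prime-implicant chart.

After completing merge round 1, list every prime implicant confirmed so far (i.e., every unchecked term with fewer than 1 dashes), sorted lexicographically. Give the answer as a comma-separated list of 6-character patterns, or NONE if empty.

100110

size-2^0 implicants → 000100(✓)  001001(✓)  001101(✓)  010010(✓)  010011(✓)  010100(✓)  010101(✓)  010111(✓)  011100(✓)  011101(✓)  100110  101101(✓)  101111(✓)  110000(✓)  111000(✓)  111100(✓)  111101(✓)
size-2^1 implicants → -01101(✓)  -11100(✓)  -11101(✓)  0-0100  0-1101(✓)  001-01  01-100(✓)  01-101(✓)  010-11  01001-  0101-1  01010-(✓)  01110-(✓)  1-1101(✓)  1011-1  11-000  111-00  11110-(✓)
size-2^2 implicants → --1101  -1110-  01-10-
Unchecked terms (primes): --1101, -1110-, 0-0100, 001-01, 01-10-, 010-11, 01001-, 0101-1, 100110, 1011-1, 11-000, 111-00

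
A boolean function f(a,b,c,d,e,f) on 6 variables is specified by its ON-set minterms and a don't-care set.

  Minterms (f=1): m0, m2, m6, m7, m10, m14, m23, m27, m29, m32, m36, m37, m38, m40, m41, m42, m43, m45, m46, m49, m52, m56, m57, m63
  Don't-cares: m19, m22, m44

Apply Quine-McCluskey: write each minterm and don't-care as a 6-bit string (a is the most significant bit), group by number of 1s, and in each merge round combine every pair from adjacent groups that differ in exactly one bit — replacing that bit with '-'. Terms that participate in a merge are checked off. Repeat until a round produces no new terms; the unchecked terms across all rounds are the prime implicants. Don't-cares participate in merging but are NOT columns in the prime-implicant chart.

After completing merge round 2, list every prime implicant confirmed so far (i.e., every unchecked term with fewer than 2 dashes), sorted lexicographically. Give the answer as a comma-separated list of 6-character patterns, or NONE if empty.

-00000, 0000-0, 01-011, 010-11, 011101, 1-0100, 11-001, 111111

size-2^0 implicants → 000000(✓)  000010(✓)  000110(✓)  000111(✓)  001010(✓)  001110(✓)  010011(✓)  010110(✓)  010111(✓)  011011(✓)  011101  100000(✓)  100100(✓)  100101(✓)  100110(✓)  101000(✓)  101001(✓)  101010(✓)  101011(✓)  101100(✓)  101101(✓)  101110(✓)  110001(✓)  110100(✓)  111000(✓)  111001(✓)  111111
size-2^1 implicants → -00000  -00110(✓)  -01010(✓)  -01110(✓)  0-0110(✓)  0-0111(✓)  00-010(✓)  00-110(✓)  000-10(✓)  0000-0  00011-(✓)  001-10(✓)  01-011  010-11  01011-(✓)  1-0100  1-1000(✓)  1-1001(✓)  10-000(✓)  10-100(✓)  10-101(✓)  10-110(✓)  100-00(✓)  1001-0(✓)  10010-(✓)  101-00(✓)  101-01(✓)  101-10(✓)  1010-0(✓)  1010-1(✓)  10100-(✓)  10101-(✓)  1011-0(✓)  10110-(✓)  11-001  11100-(✓)
size-2^2 implicants → -0-110  -01-10  0-011-  00--10  1-100-  10--00  10-1-0  10-10-  101--0  101-0-  1010--
Unchecked terms (primes): -0-110, -00000, -01-10, 0-011-, 00--10, 0000-0, 01-011, 010-11, 011101, 1-0100, 1-100-, 10--00, 10-1-0, 10-10-, 101--0, 101-0-, 1010--, 11-001, 111111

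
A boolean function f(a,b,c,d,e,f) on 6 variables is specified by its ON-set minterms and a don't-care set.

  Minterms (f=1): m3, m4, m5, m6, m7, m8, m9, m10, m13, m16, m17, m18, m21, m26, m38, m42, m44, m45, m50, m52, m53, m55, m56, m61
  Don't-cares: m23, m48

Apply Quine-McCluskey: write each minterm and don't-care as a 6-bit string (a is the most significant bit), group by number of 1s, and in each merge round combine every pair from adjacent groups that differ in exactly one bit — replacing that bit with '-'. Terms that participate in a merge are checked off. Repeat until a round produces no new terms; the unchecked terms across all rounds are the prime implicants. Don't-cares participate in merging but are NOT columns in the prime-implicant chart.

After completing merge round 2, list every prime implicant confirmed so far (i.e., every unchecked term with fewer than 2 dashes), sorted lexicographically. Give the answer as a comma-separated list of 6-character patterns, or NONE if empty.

Round 0: 000011✓ 000100✓ 000101✓ 000110✓ 000111✓ 001000✓ 001001✓ 001010✓ 001101✓ 010000✓ 010001✓ 010010✓ 010101✓ 010111✓ 011010✓ 100110✓ 101010✓ 101100✓ 101101✓ 110000✓ 110010✓ 110100✓ 110101✓ 110111✓ 111000✓ 111101✓
Round 1: -00110 -01010 -01101 -10000✓ -10010✓ -10101✓ -10111✓ 0-0101✓ 0-0111✓ 0-1010 00-101 000-11 0001-0✓ 0001-1✓ 00010-✓ 00011-✓ 001-01 0010-0 00100- 01-010 010-01 0100-0✓ 01000- 0101-1✓ 1-1101 10110- 11-000 11-101 110-00 1100-0✓ 1101-1✓ 11010-
Round 2: -100-0 -101-1 0-01-1 0001--
PIs = {-00110, -01010, -01101, -100-0, -101-1, 0-01-1, 0-1010, 00-101, 000-11, 0001--, 001-01, 0010-0, 00100-, 01-010, 010-01, 01000-, 1-1101, 10110-, 11-000, 11-101, 110-00, 11010-}

-00110, -01010, -01101, 0-1010, 00-101, 000-11, 001-01, 0010-0, 00100-, 01-010, 010-01, 01000-, 1-1101, 10110-, 11-000, 11-101, 110-00, 11010-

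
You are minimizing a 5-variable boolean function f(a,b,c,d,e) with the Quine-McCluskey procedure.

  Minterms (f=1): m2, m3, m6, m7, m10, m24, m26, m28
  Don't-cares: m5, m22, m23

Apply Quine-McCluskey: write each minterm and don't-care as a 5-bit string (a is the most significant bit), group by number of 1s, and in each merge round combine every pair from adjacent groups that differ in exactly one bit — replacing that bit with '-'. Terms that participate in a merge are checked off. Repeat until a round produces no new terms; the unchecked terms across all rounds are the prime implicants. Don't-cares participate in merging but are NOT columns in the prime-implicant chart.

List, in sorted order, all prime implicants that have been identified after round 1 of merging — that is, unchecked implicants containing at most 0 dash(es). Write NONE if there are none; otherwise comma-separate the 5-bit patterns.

NONE

size-2^0 implicants → 00010(✓)  00011(✓)  00101(✓)  00110(✓)  00111(✓)  01010(✓)  10110(✓)  10111(✓)  11000(✓)  11010(✓)  11100(✓)
size-2^1 implicants → -0110(✓)  -0111(✓)  -1010  0-010  00-10(✓)  00-11(✓)  0001-(✓)  001-1  0011-(✓)  1011-(✓)  11-00  110-0
size-2^2 implicants → -011-  00-1-
Unchecked terms (primes): -011-, -1010, 0-010, 00-1-, 001-1, 11-00, 110-0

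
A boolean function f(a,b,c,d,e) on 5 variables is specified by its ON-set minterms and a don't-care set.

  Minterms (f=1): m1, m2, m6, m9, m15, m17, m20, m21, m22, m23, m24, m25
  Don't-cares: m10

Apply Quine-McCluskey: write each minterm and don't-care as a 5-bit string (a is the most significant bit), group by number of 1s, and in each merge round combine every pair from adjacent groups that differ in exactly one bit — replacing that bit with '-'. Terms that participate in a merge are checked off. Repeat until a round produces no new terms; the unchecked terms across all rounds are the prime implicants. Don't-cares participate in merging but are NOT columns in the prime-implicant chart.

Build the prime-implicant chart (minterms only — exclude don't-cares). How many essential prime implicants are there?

[col 0] 00001*, 00010*, 00110*, 01001*, 01010*, 01111, 10001*, 10100*, 10101*, 10110*, 10111*, 11000*, 11001*
[col 1] -0001*, -0110, -1001*, 0-001*, 0-010, 00-10, 1-001*, 10-01, 101-0*, 101-1*, 1010-*, 1011-*, 1100-
[col 2] --001, 101--
Prime implicants: --001, -0110, 0-010, 00-10, 01111, 10-01, 101--, 1100-
PI chart (minterm → PIs covering it):
  1 | --001  (sole → essential)
  2 | 0-010,00-10
  6 | -0110,00-10
  9 | --001  (sole → essential)
  15 | 01111  (sole → essential)
  17 | --001,10-01
  20 | 101--  (sole → essential)
  21 | 10-01,101--
  22 | -0110,101--
  23 | 101--  (sole → essential)
  24 | 1100-  (sole → essential)
  25 | --001,1100-
Essential prime implicants: --001, 01111, 101--, 1100-

4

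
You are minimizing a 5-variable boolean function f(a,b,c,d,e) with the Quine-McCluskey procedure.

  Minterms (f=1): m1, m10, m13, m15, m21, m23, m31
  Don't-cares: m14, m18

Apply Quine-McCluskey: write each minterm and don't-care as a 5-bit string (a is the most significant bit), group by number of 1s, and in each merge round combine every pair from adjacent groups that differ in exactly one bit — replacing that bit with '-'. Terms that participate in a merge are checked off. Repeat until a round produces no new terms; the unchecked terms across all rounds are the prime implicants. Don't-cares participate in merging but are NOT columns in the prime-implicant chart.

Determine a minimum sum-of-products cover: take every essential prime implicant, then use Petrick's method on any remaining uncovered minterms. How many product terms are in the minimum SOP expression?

5

size-2^0 implicants → 00001  01010(✓)  01101(✓)  01110(✓)  01111(✓)  10010  10101(✓)  10111(✓)  11111(✓)
size-2^1 implicants → -1111  01-10  011-1  0111-  1-111  101-1
Unchecked terms (primes): -1111, 00001, 01-10, 011-1, 0111-, 1-111, 10010, 101-1
Minterm coverage:
  m1 ⊆ 00001 [E]
  m10 ⊆ 01-10 [E]
  m13 ⊆ 011-1 [E]
  m15 ⊆ -1111,011-1,0111-
  m21 ⊆ 101-1 [E]
  m23 ⊆ 1-111,101-1
  m31 ⊆ -1111,1-111
E = {00001, 01-10, 011-1, 101-1}
Petrick residual → -1111
Cover = bcde + a'b'c'd'e + a'bde' + a'bce + ab'ce  |cover|=5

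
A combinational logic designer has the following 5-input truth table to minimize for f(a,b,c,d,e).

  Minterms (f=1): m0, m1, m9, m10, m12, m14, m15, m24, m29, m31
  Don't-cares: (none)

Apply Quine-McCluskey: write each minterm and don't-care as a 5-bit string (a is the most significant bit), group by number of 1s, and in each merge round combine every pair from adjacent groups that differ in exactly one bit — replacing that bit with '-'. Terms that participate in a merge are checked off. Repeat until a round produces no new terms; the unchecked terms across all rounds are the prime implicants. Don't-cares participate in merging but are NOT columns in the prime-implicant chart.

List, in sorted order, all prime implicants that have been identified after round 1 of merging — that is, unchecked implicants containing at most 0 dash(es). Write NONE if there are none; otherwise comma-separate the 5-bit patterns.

11000

Round 0: 00000✓ 00001✓ 01001✓ 01010✓ 01100✓ 01110✓ 01111✓ 11000 11101✓ 11111✓
Round 1: -1111 0-001 0000- 01-10 011-0 0111- 111-1
PIs = {-1111, 0-001, 0000-, 01-10, 011-0, 0111-, 11000, 111-1}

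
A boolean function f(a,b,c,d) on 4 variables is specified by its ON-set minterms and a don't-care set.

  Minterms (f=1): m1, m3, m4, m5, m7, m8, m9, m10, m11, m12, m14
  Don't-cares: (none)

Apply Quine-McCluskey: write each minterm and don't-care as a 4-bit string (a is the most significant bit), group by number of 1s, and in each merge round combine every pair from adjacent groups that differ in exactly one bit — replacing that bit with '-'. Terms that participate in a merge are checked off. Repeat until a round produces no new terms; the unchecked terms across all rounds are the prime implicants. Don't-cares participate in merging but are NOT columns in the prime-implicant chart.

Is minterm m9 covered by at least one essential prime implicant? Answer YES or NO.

[col 0] 0001*, 0011*, 0100*, 0101*, 0111*, 1000*, 1001*, 1010*, 1011*, 1100*, 1110*
[col 1] -001*, -011*, -100, 0-01*, 0-11*, 00-1*, 01-1*, 010-, 1-00*, 1-10*, 10-0*, 10-1*, 100-*, 101-*, 11-0*
[col 2] -0-1, 0--1, 1--0, 10--
Prime implicants: -0-1, -100, 0--1, 010-, 1--0, 10--
PI chart (minterm → PIs covering it):
  1 | -0-1,0--1
  3 | -0-1,0--1
  4 | -100,010-
  5 | 0--1,010-
  7 | 0--1  (sole → essential)
  8 | 1--0,10--
  9 | -0-1,10--
  10 | 1--0,10--
  11 | -0-1,10--
  12 | -100,1--0
  14 | 1--0  (sole → essential)
Essential prime implicants: 0--1, 1--0

NO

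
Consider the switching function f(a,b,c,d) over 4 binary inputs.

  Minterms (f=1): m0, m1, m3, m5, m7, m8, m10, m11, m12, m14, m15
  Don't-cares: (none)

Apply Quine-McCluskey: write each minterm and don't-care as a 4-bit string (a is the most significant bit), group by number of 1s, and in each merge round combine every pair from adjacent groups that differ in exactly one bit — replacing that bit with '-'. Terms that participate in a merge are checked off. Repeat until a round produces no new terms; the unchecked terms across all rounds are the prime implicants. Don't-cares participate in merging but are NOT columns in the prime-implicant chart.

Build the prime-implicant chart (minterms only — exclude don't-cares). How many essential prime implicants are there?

2

[col 0] 0000*, 0001*, 0011*, 0101*, 0111*, 1000*, 1010*, 1011*, 1100*, 1110*, 1111*
[col 1] -000, -011*, -111*, 0-01*, 0-11*, 00-1*, 000-, 01-1*, 1-00*, 1-10*, 1-11*, 10-0*, 101-*, 11-0*, 111-*
[col 2] --11, 0--1, 1--0, 1-1-
Prime implicants: --11, -000, 0--1, 000-, 1--0, 1-1-
PI chart (minterm → PIs covering it):
  0 | -000,000-
  1 | 0--1,000-
  3 | --11,0--1
  5 | 0--1  (sole → essential)
  7 | --11,0--1
  8 | -000,1--0
  10 | 1--0,1-1-
  11 | --11,1-1-
  12 | 1--0  (sole → essential)
  14 | 1--0,1-1-
  15 | --11,1-1-
Essential prime implicants: 0--1, 1--0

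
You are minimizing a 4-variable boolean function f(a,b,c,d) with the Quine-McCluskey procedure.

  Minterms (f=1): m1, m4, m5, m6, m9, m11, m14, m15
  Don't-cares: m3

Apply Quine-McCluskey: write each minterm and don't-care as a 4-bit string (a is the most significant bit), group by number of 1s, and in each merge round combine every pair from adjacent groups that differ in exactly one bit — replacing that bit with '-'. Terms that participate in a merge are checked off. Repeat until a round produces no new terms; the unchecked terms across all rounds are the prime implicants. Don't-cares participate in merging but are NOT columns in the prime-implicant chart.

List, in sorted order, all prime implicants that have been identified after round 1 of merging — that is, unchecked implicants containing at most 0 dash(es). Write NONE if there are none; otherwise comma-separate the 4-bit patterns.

NONE

size-2^0 implicants → 0001(✓)  0011(✓)  0100(✓)  0101(✓)  0110(✓)  1001(✓)  1011(✓)  1110(✓)  1111(✓)
size-2^1 implicants → -001(✓)  -011(✓)  -110  0-01  00-1(✓)  01-0  010-  1-11  10-1(✓)  111-
size-2^2 implicants → -0-1
Unchecked terms (primes): -0-1, -110, 0-01, 01-0, 010-, 1-11, 111-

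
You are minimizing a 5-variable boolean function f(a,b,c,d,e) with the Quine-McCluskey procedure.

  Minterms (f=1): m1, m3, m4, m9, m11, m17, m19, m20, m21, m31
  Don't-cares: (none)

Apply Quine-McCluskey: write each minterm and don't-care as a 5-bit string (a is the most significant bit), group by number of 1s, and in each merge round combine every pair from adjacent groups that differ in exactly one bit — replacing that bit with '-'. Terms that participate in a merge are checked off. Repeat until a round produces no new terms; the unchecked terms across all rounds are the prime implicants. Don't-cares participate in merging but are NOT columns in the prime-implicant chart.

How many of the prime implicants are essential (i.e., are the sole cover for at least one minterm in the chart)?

4

size-2^0 implicants → 00001(✓)  00011(✓)  00100(✓)  01001(✓)  01011(✓)  10001(✓)  10011(✓)  10100(✓)  10101(✓)  11111
size-2^1 implicants → -0001(✓)  -0011(✓)  -0100  0-001(✓)  0-011(✓)  000-1(✓)  010-1(✓)  10-01  100-1(✓)  1010-
size-2^2 implicants → -00-1  0-0-1
Unchecked terms (primes): -00-1, -0100, 0-0-1, 10-01, 1010-, 11111
Minterm coverage:
  m1 ⊆ -00-1,0-0-1
  m3 ⊆ -00-1,0-0-1
  m4 ⊆ -0100 [E]
  m9 ⊆ 0-0-1 [E]
  m11 ⊆ 0-0-1 [E]
  m17 ⊆ -00-1,10-01
  m19 ⊆ -00-1 [E]
  m20 ⊆ -0100,1010-
  m21 ⊆ 10-01,1010-
  m31 ⊆ 11111 [E]
E = {-00-1, -0100, 0-0-1, 11111}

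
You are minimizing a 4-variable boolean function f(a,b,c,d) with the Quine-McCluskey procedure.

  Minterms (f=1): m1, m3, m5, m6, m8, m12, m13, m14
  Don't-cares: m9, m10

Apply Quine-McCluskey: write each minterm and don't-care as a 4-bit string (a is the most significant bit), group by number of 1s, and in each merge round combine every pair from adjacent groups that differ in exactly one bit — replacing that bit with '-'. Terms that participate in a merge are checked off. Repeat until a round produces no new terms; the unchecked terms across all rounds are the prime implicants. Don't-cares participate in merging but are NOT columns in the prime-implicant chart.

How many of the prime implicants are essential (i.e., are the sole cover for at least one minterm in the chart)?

size-2^0 implicants → 0001(✓)  0011(✓)  0101(✓)  0110(✓)  1000(✓)  1001(✓)  1010(✓)  1100(✓)  1101(✓)  1110(✓)
size-2^1 implicants → -001(✓)  -101(✓)  -110  0-01(✓)  00-1  1-00(✓)  1-01(✓)  1-10(✓)  10-0(✓)  100-(✓)  11-0(✓)  110-(✓)
size-2^2 implicants → --01  1--0  1-0-
Unchecked terms (primes): --01, -110, 00-1, 1--0, 1-0-
Minterm coverage:
  m1 ⊆ --01,00-1
  m3 ⊆ 00-1 [E]
  m5 ⊆ --01 [E]
  m6 ⊆ -110 [E]
  m8 ⊆ 1--0,1-0-
  m12 ⊆ 1--0,1-0-
  m13 ⊆ --01,1-0-
  m14 ⊆ -110,1--0
E = {--01, -110, 00-1}

3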